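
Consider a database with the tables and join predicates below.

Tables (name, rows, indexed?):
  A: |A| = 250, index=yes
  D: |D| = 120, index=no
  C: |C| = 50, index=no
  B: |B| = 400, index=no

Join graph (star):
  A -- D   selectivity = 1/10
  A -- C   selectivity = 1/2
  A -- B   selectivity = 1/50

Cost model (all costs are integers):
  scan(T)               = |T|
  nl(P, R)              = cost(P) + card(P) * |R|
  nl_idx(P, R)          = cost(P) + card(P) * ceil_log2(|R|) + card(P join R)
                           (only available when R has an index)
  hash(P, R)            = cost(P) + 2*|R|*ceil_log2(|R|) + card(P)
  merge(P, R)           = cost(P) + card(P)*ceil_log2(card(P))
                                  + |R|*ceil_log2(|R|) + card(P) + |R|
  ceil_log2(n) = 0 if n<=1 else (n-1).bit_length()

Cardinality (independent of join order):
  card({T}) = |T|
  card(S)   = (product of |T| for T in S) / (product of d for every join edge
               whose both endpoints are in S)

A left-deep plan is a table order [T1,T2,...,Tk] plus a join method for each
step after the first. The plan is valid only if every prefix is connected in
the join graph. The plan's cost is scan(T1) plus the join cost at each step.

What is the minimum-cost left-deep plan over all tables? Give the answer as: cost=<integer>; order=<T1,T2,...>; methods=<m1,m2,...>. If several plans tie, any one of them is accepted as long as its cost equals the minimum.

cost=33080; order=B,A,D,C; methods=hash,hash,hash

Selinger DP (subsets sized 1..n):
  {A}: scan cost=250, card=250
  {D}: scan cost=120, card=120
  {C}: scan cost=50, card=50
  {B}: scan cost=400, card=400
  {AD}: card=3000; try (D,hash)→2180, (A,merge)→3330, (D,merge)→3460, (A,nl_idx)→4080, (A,hash)→4240, (A,nl)→30120 …(+1); best=2180 via (D,hash)
  {AC}: card=6250; try (C,hash)→1100, (A,merge)→2650, (C,merge)→2850, (A,hash)→4100, (A,nl_idx)→6700, (A,nl)→12550 …(+1); best=1100 via (C,hash)
  {AB}: card=2000; try (A,hash)→4800, (A,nl_idx)→5600, (B,merge)→6500, (A,merge)→6650, (B,hash)→7700, (B,nl)→100250 …(+1); best=4800 via (A,hash)
  {ACD}: card=75000; try (C,hash)→5780, (D,hash)→9030, (C,merge)→41530, (D,merge)→89560, (C,nl)→152180, (D,nl)→751100; best=5780 via (C,hash)
  {ABD}: card=24000; try (D,hash)→8480, (B,hash)→12380, (D,merge)→29760, (B,merge)→45180, (D,nl)→244800, (B,nl)→1202180; best=8480 via (D,hash)
  {ABC}: card=50000; try (C,hash)→7400, (B,hash)→14550, (C,merge)→29150, (B,merge)→92600, (C,nl)→104800, (B,nl)→2501100; best=7400 via (C,hash)
  {ABCD}: card=600000; try (C,hash)→33080, (D,hash)→59080, (B,hash)→87980, (C,merge)→392830, (D,merge)→858360, (C,nl)→1208480 …(+3); best=33080 via (C,hash)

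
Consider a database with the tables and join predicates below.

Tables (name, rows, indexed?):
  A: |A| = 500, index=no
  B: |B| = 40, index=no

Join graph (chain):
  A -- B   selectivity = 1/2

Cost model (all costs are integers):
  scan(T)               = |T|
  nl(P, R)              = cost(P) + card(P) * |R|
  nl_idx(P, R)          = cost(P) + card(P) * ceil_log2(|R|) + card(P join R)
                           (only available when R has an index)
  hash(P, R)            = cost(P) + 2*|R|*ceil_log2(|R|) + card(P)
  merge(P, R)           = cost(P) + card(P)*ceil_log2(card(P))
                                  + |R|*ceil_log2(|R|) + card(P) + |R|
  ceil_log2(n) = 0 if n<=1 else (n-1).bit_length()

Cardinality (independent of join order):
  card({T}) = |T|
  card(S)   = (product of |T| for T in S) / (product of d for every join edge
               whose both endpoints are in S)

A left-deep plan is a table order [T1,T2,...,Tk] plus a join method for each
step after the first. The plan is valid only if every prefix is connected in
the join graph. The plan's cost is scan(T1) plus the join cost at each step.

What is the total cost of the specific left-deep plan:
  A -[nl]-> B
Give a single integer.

20500

step 1: scan A: cost=500, card=500
step 2: join B via nl
    card(P join B) = 500*40/(2) = 10000
    cost = 500 + 500*40 = 20500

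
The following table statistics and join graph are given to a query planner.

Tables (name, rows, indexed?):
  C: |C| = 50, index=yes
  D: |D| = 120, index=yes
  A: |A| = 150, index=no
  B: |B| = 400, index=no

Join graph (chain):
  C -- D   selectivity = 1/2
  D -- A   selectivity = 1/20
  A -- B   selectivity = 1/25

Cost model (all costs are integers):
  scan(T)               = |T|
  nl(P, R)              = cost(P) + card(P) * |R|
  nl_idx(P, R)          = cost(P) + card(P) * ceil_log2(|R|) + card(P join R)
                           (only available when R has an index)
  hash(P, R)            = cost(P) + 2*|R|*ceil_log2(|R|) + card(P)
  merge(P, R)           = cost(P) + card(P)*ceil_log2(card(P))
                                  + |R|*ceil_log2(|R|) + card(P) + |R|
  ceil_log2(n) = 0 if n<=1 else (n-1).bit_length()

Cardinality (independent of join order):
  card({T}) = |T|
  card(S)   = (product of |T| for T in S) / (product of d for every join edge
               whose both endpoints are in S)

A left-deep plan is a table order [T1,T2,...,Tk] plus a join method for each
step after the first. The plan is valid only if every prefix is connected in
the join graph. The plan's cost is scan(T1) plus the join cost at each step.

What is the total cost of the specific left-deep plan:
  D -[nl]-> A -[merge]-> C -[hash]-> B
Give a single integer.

58070

step 1: scan D: cost=120, card=120
step 2: join A via nl
    card(P join A) = 120*150/(20) = 900
    cost = 120 + 120*150 = 18120
step 3: join C via merge
    card(P join C) = 900*50/(2) = 22500
    cost = 18120 + 900*10 + 50*6 + 900 + 50 = 28370
step 4: join B via hash
    card(P join B) = 22500*400/(25) = 360000
    cost = 28370 + 2*400*9 + 22500 = 58070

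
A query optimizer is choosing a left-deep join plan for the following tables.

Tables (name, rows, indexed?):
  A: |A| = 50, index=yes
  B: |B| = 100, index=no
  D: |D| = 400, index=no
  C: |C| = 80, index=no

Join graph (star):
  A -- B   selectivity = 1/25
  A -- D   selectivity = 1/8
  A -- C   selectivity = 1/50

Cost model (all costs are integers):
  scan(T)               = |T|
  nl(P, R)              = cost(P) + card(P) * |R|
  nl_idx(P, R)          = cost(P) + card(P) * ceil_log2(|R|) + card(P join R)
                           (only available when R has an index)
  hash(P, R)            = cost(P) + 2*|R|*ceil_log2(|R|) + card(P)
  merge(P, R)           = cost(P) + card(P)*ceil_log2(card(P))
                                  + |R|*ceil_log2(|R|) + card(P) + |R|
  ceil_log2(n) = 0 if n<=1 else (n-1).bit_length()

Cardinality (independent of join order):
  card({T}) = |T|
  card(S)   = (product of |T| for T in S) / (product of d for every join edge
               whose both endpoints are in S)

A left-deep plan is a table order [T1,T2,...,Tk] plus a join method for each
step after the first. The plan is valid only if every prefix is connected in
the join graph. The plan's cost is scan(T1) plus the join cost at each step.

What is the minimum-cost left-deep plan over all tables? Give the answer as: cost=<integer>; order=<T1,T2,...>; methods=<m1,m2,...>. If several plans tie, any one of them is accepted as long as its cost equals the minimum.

Selinger DP (subsets sized 1..n):
  {A}: scan cost=50, card=50
  {B}: scan cost=100, card=100
  {D}: scan cost=400, card=400
  {C}: scan cost=80, card=80
  {AB}: card=200; try (A,hash)→800, (A,nl_idx)→900, (B,merge)→1200, (A,merge)→1250, (B,hash)→1500, (B,nl)→5050 …(+1); best=800 via (A,hash)
  {AD}: card=2500; try (A,hash)→1400, (D,merge)→4400, (A,merge)→4750, (A,nl_idx)→5300, (D,hash)→7300, (D,nl)→20050 …(+1); best=1400 via (A,hash)
  {AC}: card=80; try (A,nl_idx)→640, (A,hash)→760, (C,merge)→1040, (A,merge)→1070, (C,hash)→1220, (C,nl)→4050 …(+1); best=640 via (A,nl_idx)
  {ABD}: card=10000; try (B,hash)→5300, (D,merge)→6600, (D,hash)→8200, (B,merge)→34700, (D,nl)→80800, (B,nl)→251400; best=5300 via (B,hash)
  {ABC}: card=320; try (B,merge)→2080, (C,hash)→2120, (B,hash)→2120, (C,merge)→3240, (B,nl)→8640, (C,nl)→16800; best=2080 via (B,merge)
  {ACD}: card=4000; try (C,hash)→5020, (D,merge)→5280, (D,hash)→7920, (D,nl)→32640, (C,merge)→34540, (C,nl)→201400; best=5020 via (C,hash)
  {ABCD}: card=16000; try (D,merge)→9280, (D,hash)→9600, (B,hash)→10420, (C,hash)→16420, (B,merge)→57820, (D,nl)→130080 …(+3); best=9280 via (D,merge)

cost=9280; order=C,A,B,D; methods=nl_idx,merge,merge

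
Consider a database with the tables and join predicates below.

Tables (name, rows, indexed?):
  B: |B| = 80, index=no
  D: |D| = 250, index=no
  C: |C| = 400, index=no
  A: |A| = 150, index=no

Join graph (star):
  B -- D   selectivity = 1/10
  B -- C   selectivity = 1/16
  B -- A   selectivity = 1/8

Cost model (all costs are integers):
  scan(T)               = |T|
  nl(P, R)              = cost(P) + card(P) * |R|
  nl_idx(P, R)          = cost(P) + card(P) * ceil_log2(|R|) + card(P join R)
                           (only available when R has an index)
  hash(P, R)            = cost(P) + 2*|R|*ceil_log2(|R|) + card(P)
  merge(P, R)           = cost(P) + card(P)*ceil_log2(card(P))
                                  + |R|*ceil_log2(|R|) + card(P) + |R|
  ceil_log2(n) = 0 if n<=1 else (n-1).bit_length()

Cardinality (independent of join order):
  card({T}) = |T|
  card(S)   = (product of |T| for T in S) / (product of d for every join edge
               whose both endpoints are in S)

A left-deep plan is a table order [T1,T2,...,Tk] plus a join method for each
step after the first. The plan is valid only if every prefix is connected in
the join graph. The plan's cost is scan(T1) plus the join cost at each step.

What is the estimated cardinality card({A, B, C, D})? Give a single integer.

937500

Tables in S: A(150), B(80), C(400), D(250)
Edges inside S: B-D(d=10), B-C(d=16), B-A(d=8)
numerator = 150 * 80 * 400 * 250 = 1200000000
denominator = 10 * 16 * 8 = 1280
card(S) = 1200000000 / 1280 = 937500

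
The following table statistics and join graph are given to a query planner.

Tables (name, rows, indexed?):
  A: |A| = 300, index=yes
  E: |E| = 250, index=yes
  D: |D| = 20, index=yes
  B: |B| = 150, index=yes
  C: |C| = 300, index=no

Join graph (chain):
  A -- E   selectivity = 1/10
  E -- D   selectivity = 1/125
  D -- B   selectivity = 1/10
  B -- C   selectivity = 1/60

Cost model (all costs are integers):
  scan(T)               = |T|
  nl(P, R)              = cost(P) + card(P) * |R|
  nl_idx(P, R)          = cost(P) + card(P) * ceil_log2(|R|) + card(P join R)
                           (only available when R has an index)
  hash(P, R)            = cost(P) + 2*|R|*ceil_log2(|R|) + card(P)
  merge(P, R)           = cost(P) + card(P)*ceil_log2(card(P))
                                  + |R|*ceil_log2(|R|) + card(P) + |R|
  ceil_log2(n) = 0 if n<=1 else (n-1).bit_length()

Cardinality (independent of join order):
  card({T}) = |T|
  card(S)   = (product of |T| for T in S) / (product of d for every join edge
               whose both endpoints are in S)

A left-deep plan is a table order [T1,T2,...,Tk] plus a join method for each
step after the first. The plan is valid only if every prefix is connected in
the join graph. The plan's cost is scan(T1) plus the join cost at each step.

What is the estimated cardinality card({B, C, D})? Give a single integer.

Tables in S: B(150), C(300), D(20)
Edges inside S: D-B(d=10), B-C(d=60)
numerator = 150 * 300 * 20 = 900000
denominator = 10 * 60 = 600
card(S) = 900000 / 600 = 1500

1500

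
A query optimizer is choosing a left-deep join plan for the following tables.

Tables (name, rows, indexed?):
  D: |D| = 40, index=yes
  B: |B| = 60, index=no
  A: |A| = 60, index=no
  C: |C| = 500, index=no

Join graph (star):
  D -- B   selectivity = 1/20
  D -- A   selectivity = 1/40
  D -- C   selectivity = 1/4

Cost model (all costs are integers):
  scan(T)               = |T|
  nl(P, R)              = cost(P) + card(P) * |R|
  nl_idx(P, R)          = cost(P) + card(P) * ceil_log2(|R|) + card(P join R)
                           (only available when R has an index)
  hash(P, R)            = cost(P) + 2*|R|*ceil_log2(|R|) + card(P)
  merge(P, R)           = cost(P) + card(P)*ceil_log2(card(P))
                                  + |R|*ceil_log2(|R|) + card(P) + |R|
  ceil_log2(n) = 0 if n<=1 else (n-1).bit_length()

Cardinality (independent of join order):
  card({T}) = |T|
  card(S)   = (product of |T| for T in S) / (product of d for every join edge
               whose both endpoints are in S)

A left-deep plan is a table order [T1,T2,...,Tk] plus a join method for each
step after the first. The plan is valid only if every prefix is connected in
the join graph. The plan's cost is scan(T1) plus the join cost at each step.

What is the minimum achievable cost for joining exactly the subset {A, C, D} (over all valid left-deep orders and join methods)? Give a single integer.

5900

Selinger DP over subsets of {A,C,D}:
  {D}: scan cost=40, card=40
  {A}: scan cost=60, card=60
  {C}: scan cost=500, card=500
  {AD}: card=60; try (D,nl_idx)→480, (D,hash)→600, (A,merge)→740, (D,merge)→760, (A,hash)→800, (A,nl)→2440 …(+1); best=480 via (D,nl_idx)
  {CD}: card=5000; try (D,hash)→1480, (C,merge)→5320, (D,merge)→5780, (D,nl_idx)→8500, (C,hash)→9080, (C,nl)→20040 …(+1); best=1480 via (D,hash)
  {ACD}: card=7500; try (C,merge)→5900, (A,hash)→7200, (C,hash)→9540, (C,nl)→30480, (A,merge)→71900, (A,nl)→301480; best=5900 via (C,merge)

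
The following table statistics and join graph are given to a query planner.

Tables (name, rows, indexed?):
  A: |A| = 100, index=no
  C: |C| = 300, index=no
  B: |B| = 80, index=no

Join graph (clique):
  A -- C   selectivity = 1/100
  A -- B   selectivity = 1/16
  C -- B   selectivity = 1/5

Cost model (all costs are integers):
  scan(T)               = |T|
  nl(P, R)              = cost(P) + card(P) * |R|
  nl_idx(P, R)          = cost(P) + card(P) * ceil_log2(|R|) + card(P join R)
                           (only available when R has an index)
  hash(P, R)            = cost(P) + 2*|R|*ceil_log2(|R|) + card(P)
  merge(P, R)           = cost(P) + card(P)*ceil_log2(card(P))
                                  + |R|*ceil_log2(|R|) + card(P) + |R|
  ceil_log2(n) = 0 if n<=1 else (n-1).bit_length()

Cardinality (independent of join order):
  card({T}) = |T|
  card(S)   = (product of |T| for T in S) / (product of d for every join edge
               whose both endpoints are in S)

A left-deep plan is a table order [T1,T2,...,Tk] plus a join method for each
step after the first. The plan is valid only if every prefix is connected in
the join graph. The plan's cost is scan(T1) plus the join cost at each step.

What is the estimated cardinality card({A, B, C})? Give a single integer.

300

Tables in S: A(100), B(80), C(300)
Edges inside S: A-C(d=100), A-B(d=16), C-B(d=5)
numerator = 100 * 80 * 300 = 2400000
denominator = 100 * 16 * 5 = 8000
card(S) = 2400000 / 8000 = 300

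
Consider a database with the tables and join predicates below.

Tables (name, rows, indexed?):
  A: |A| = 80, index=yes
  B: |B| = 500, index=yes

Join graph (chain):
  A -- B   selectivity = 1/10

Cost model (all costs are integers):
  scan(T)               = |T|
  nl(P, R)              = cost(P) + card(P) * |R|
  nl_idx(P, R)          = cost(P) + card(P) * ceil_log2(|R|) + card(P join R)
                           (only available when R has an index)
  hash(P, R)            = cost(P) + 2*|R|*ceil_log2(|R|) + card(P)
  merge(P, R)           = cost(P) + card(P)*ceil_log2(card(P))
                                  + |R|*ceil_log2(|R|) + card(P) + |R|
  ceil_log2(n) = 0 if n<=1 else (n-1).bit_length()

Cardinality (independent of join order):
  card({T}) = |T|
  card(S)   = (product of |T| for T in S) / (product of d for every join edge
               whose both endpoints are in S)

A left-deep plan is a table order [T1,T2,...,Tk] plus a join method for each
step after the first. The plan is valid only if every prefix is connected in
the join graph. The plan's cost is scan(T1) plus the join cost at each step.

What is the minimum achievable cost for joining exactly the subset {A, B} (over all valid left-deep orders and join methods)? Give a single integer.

Selinger DP over subsets of {A,B}:
  {A}: scan cost=80, card=80
  {B}: scan cost=500, card=500
  {AB}: card=4000; try (A,hash)→2120, (B,nl_idx)→4800, (B,merge)→5720, (A,merge)→6140, (A,nl_idx)→8000, (B,hash)→9160 …(+2); best=2120 via (A,hash)

2120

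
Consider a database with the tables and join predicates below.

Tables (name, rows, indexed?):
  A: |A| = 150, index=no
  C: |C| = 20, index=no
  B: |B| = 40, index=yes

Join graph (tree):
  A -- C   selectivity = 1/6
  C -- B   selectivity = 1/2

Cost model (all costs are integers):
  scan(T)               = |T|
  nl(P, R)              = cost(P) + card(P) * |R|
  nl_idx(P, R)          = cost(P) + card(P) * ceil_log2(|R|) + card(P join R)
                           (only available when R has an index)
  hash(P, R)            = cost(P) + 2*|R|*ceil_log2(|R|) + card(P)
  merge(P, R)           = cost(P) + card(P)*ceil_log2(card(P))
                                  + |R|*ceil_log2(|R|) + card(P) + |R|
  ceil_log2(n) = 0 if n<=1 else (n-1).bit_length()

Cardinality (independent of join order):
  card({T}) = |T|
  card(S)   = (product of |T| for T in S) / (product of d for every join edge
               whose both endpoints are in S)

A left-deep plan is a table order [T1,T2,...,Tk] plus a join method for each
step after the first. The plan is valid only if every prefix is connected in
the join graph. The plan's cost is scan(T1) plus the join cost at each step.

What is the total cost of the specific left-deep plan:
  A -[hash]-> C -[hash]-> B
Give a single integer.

1480

step 1: scan A: cost=150, card=150
step 2: join C via hash
    card(P join C) = 150*20/(6) = 500
    cost = 150 + 2*20*5 + 150 = 500
step 3: join B via hash
    card(P join B) = 500*40/(2) = 10000
    cost = 500 + 2*40*6 + 500 = 1480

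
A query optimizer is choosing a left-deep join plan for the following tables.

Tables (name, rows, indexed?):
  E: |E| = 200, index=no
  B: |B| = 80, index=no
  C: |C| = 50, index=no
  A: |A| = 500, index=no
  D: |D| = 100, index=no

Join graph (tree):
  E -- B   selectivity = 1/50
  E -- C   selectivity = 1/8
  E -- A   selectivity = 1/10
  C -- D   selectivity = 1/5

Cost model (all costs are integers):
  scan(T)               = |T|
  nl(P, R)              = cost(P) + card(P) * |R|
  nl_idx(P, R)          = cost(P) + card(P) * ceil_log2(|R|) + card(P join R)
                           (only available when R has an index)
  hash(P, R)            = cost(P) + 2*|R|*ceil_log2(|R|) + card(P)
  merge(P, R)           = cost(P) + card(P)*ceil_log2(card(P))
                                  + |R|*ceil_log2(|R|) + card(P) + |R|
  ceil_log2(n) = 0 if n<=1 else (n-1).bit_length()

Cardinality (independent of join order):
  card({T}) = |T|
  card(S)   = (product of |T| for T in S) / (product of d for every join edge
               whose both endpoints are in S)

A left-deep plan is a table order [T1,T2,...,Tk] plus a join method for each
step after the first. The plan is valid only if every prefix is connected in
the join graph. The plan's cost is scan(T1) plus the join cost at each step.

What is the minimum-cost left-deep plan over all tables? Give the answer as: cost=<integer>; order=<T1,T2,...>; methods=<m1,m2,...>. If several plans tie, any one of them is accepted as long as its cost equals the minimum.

Selinger DP (subsets sized 1..n):
  {E}: scan cost=200, card=200
  {B}: scan cost=80, card=80
  {C}: scan cost=50, card=50
  {A}: scan cost=500, card=500
  {D}: scan cost=100, card=100
  {BE}: card=320; try (B,hash)→1520, (E,merge)→2520, (B,merge)→2640, (E,hash)→3360, (E,nl)→16080, (B,nl)→16200; best=1520 via (B,hash)
  {CE}: card=1250; try (C,hash)→1000, (E,merge)→2200, (C,merge)→2350, (E,hash)→3300, (E,nl)→10050, (C,nl)→10200; best=1000 via (C,hash)
  {AE}: card=10000; try (E,hash)→4200, (A,merge)→7000, (E,merge)→7300, (A,hash)→9400, (A,nl)→100200, (E,nl)→100500; best=4200 via (E,hash)
  {CD}: card=1000; try (C,hash)→800, (D,merge)→1200, (C,merge)→1250, (D,hash)→1500, (D,nl)→5050, (C,nl)→5100; best=800 via (C,hash)
  {BCE}: card=2000; try (C,hash)→2440, (B,hash)→3370, (C,merge)→5070, (B,merge)→16640, (C,nl)→17520, (B,nl)→101000; best=2440 via (C,hash)
  {ABE}: card=16000; try (A,merge)→9720, (A,hash)→10840, (B,hash)→15320, (B,merge)→154840, (A,nl)→161520, (B,nl)→804200; best=9720 via (A,merge)
  {ACE}: card=62500; try (A,hash)→11250, (C,hash)→14800, (A,merge)→21000, (C,merge)→154550, (C,nl)→504200, (A,nl)→626000; best=11250 via (A,hash)
  {CDE}: card=25000; try (D,hash)→3650, (E,hash)→5000, (E,merge)→13600, (D,merge)→16800, (D,nl)→126000, (E,nl)→200800; best=3650 via (D,hash)
  {ABCE}: card=100000; try (A,hash)→13440, (C,hash)→26320, (A,merge)→31440, (B,hash)→74870, (C,merge)→250070, (C,nl)→809720 …(+3); best=13440 via (A,hash)
  {BCDE}: card=40000; try (D,hash)→5840, (D,merge)→27240, (B,hash)→29770, (D,nl)→202440, (B,merge)→404290, (B,nl)→2003650; best=5840 via (D,hash)
  {ACDE}: card=1250000; try (A,hash)→37650, (D,hash)→75150, (A,merge)→408650, (D,merge)→1074550, (D,nl)→6261250, (A,nl)→12503650; best=37650 via (A,hash)
  {ABCDE}: card=2000000; try (A,hash)→54840, (D,hash)→114840, (A,merge)→690840, (B,hash)→1288770, (D,merge)→1814240, (D,nl)→10013440 …(+3); best=54840 via (A,hash)

cost=54840; order=E,B,C,D,A; methods=hash,hash,hash,hash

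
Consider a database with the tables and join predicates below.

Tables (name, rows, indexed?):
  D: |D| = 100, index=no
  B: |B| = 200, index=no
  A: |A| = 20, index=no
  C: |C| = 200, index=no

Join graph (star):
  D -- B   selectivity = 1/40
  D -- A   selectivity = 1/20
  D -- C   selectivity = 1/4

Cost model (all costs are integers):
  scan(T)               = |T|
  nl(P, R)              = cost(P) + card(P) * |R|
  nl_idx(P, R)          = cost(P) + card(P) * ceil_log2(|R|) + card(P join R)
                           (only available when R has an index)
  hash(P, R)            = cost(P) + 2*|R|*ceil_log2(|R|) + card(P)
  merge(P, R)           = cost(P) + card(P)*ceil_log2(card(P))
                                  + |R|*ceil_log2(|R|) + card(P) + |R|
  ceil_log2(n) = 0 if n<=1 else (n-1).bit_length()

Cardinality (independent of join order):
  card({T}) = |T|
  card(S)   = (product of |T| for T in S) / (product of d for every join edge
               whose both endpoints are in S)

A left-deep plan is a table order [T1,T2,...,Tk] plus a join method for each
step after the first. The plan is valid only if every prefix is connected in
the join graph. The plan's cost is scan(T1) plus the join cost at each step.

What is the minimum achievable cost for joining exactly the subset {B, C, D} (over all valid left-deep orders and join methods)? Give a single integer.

5500

Selinger DP over subsets of {B,C,D}:
  {D}: scan cost=100, card=100
  {B}: scan cost=200, card=200
  {C}: scan cost=200, card=200
  {BD}: card=500; try (D,hash)→1800, (B,merge)→2700, (D,merge)→2800, (B,hash)→3400, (B,nl)→20100, (D,nl)→20200; best=1800 via (D,hash)
  {CD}: card=5000; try (D,hash)→1800, (C,merge)→2700, (D,merge)→2800, (C,hash)→3400, (C,nl)→20100, (D,nl)→20200; best=1800 via (D,hash)
  {BCD}: card=25000; try (C,hash)→5500, (C,merge)→8600, (B,hash)→10000, (B,merge)→73600, (C,nl)→101800, (B,nl)→1001800; best=5500 via (C,hash)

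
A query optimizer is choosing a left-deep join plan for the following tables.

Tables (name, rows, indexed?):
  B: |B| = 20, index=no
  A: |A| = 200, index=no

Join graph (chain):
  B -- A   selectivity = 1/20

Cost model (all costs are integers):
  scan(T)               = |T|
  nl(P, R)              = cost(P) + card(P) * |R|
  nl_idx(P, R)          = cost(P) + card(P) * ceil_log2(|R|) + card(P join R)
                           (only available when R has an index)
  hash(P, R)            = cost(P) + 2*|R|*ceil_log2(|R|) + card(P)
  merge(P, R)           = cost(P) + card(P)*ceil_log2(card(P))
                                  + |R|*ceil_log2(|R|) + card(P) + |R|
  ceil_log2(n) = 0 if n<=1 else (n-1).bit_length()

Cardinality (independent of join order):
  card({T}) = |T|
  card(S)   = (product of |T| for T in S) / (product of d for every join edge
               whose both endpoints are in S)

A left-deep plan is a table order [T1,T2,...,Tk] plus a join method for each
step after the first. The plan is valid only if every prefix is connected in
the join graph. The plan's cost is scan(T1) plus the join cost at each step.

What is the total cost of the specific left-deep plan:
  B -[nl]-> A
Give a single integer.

step 1: scan B: cost=20, card=20
step 2: join A via nl
    card(P join A) = 20*200/(20) = 200
    cost = 20 + 20*200 = 4020

4020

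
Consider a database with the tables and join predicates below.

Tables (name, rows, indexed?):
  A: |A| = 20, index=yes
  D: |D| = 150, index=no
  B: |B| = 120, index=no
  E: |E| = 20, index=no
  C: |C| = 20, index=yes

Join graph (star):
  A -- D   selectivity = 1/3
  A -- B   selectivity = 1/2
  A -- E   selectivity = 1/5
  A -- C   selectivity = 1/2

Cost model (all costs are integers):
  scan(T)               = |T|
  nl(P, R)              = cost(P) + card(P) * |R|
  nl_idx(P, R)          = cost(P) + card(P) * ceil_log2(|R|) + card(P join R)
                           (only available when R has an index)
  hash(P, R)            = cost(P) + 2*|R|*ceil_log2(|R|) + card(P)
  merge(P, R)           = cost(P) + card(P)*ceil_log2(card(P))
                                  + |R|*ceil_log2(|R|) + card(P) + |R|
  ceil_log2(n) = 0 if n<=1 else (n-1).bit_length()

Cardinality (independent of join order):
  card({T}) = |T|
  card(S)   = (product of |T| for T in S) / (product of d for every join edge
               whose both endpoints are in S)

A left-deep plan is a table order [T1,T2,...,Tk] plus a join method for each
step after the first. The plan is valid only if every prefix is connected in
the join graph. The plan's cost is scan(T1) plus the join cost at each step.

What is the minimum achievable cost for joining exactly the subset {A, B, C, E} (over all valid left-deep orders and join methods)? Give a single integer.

2960

Selinger DP over subsets of {A,B,C,E}:
  {A}: scan cost=20, card=20
  {B}: scan cost=120, card=120
  {E}: scan cost=20, card=20
  {C}: scan cost=20, card=20
  {AB}: card=1200; try (A,hash)→440, (B,merge)→1100, (A,merge)→1200, (B,hash)→1720, (A,nl_idx)→1920, (B,nl)→2420 …(+1); best=440 via (A,hash)
  {AE}: card=80; try (A,nl_idx)→200, (E,hash)→240, (A,hash)→240, (E,merge)→260, (A,merge)→260, (E,nl)→420 …(+1); best=200 via (A,nl_idx)
  {AC}: card=200; try (C,hash)→240, (A,hash)→240, (C,merge)→260, (A,merge)→260, (C,nl_idx)→320, (A,nl_idx)→320 …(+2); best=240 via (C,hash)
  {ABE}: card=4800; try (B,merge)→1800, (E,hash)→1840, (B,hash)→1960, (B,nl)→9800, (E,merge)→14960, (E,nl)→24440; best=1800 via (B,merge)
  {ABC}: card=12000; try (C,hash)→1840, (B,hash)→2120, (B,merge)→3000, (C,merge)→14960, (C,nl_idx)→18440, (B,nl)→24240 …(+1); best=1840 via (C,hash)
  {ACE}: card=800; try (C,hash)→480, (E,hash)→640, (C,merge)→960, (C,nl_idx)→1400, (C,nl)→1800, (E,merge)→2160 …(+1); best=480 via (C,hash)
  {ABCE}: card=48000; try (B,hash)→2960, (C,hash)→6800, (B,merge)→10240, (E,hash)→14040, (C,merge)→69120, (C,nl_idx)→73800 …(+4); best=2960 via (B,hash)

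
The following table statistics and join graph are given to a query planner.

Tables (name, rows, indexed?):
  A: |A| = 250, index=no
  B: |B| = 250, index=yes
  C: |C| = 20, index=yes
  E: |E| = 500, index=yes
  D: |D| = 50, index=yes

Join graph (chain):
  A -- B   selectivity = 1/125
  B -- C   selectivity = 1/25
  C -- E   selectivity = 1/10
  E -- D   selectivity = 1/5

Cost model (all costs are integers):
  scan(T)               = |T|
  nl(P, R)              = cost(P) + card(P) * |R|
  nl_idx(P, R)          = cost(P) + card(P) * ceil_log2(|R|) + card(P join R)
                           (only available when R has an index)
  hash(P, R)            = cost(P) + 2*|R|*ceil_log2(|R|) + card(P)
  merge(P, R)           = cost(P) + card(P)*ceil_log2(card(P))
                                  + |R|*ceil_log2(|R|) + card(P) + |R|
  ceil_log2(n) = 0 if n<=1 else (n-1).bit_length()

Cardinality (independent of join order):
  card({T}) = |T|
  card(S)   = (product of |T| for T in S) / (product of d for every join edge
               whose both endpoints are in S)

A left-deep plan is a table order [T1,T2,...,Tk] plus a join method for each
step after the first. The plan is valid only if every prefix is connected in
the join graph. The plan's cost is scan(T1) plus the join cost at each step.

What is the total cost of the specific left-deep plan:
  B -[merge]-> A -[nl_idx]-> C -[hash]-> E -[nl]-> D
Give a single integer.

step 1: scan B: cost=250, card=250
step 2: join A via merge
    card(P join A) = 250*250/(125) = 500
    cost = 250 + 250*8 + 250*8 + 250 + 250 = 4750
step 3: join C via nl_idx
    card(P join C) = 500*20/(25) = 400
    cost = 4750 + 500*5 + 400 = 7650
step 4: join E via hash
    card(P join E) = 400*500/(10) = 20000
    cost = 7650 + 2*500*9 + 400 = 17050
step 5: join D via nl
    card(P join D) = 20000*50/(5) = 200000
    cost = 17050 + 20000*50 = 1017050

1017050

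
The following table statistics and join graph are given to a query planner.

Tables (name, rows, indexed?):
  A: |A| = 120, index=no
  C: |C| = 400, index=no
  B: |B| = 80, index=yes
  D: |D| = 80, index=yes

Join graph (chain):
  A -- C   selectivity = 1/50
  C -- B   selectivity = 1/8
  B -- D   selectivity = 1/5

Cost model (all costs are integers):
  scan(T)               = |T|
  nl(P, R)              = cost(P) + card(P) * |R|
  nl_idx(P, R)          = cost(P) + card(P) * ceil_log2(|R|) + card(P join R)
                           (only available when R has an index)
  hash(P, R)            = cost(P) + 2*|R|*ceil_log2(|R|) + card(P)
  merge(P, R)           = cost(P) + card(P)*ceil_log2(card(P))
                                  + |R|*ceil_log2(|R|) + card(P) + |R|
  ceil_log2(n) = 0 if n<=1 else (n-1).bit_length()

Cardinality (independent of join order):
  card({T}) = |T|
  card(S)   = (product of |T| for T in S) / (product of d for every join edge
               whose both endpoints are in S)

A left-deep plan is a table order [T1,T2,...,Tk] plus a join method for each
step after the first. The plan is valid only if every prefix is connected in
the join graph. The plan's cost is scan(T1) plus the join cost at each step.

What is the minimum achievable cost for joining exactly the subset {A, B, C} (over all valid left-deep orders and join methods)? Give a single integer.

4560

Selinger DP over subsets of {A,B,C}:
  {A}: scan cost=120, card=120
  {C}: scan cost=400, card=400
  {B}: scan cost=80, card=80
  {AC}: card=960; try (A,hash)→2480, (C,merge)→5080, (A,merge)→5360, (C,hash)→7440, (C,nl)→48120, (A,nl)→48400; best=2480 via (A,hash)
  {BC}: card=4000; try (B,hash)→1920, (C,merge)→4720, (B,merge)→5040, (B,nl_idx)→7200, (C,hash)→7360, (C,nl)→32080 …(+1); best=1920 via (B,hash)
  {ABC}: card=9600; try (B,hash)→4560, (A,hash)→7600, (B,merge)→13680, (B,nl_idx)→18800, (A,merge)→54880, (B,nl)→79280 …(+1); best=4560 via (B,hash)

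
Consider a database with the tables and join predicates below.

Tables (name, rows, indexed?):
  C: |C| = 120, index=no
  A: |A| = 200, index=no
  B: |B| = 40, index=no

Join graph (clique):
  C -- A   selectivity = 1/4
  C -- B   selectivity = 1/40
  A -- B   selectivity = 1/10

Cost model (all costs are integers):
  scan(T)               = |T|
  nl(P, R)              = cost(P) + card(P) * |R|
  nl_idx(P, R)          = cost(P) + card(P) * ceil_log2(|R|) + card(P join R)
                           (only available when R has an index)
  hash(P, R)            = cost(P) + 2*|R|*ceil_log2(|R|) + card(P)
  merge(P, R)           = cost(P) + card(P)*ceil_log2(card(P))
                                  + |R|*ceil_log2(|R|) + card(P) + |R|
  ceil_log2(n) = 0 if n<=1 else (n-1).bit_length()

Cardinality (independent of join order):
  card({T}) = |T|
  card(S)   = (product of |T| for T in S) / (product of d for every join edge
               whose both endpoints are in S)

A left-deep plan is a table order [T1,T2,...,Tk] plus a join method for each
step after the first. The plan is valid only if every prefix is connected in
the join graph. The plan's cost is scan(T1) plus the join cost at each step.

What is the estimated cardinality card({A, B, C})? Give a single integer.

600

Tables in S: A(200), B(40), C(120)
Edges inside S: C-A(d=4), C-B(d=40), A-B(d=10)
numerator = 200 * 40 * 120 = 960000
denominator = 4 * 40 * 10 = 1600
card(S) = 960000 / 1600 = 600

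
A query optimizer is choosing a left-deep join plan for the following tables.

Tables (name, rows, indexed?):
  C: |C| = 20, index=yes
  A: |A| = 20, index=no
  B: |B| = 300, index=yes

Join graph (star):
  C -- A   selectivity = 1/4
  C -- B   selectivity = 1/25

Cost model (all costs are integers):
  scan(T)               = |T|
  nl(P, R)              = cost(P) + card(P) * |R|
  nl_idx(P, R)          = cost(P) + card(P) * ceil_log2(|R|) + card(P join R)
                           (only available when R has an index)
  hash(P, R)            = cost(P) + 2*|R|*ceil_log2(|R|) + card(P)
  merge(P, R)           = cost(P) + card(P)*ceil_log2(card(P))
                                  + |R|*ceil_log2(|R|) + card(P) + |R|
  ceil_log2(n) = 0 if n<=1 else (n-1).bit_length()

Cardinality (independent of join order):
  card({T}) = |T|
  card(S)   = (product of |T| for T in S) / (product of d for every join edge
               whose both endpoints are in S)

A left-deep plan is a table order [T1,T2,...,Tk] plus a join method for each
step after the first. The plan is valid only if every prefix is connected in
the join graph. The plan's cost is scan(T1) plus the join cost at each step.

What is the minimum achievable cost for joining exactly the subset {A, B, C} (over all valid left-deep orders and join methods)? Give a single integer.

880

Selinger DP over subsets of {A,B,C}:
  {C}: scan cost=20, card=20
  {A}: scan cost=20, card=20
  {B}: scan cost=300, card=300
  {AC}: card=100; try (C,nl_idx)→220, (C,hash)→240, (A,hash)→240, (C,merge)→260, (A,merge)→260, (C,nl)→420 …(+1); best=220 via (C,nl_idx)
  {BC}: card=240; try (B,nl_idx)→440, (C,hash)→800, (C,nl_idx)→2040, (B,merge)→3140, (C,merge)→3420, (B,hash)→5440 …(+2); best=440 via (B,nl_idx)
  {ABC}: card=1200; try (A,hash)→880, (B,nl_idx)→2320, (A,merge)→2720, (B,merge)→4020, (A,nl)→5240, (B,hash)→5720 …(+1); best=880 via (A,hash)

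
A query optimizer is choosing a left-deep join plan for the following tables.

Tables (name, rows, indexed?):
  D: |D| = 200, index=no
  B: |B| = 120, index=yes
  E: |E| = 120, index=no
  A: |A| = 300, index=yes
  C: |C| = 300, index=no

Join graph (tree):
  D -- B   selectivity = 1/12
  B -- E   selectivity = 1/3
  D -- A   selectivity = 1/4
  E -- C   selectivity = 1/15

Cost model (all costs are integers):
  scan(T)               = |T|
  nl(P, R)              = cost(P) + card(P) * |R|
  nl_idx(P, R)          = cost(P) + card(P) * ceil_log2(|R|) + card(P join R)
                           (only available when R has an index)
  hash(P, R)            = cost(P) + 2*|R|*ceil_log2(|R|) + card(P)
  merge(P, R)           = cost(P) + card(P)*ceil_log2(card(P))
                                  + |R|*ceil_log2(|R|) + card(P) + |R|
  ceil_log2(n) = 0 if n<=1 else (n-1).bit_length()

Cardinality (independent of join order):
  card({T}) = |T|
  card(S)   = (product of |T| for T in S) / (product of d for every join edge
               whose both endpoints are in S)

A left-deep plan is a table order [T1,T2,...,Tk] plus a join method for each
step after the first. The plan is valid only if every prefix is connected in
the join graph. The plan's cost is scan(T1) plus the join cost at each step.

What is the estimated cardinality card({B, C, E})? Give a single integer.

96000

Tables in S: B(120), C(300), E(120)
Edges inside S: B-E(d=3), E-C(d=15)
numerator = 120 * 300 * 120 = 4320000
denominator = 3 * 15 = 45
card(S) = 4320000 / 45 = 96000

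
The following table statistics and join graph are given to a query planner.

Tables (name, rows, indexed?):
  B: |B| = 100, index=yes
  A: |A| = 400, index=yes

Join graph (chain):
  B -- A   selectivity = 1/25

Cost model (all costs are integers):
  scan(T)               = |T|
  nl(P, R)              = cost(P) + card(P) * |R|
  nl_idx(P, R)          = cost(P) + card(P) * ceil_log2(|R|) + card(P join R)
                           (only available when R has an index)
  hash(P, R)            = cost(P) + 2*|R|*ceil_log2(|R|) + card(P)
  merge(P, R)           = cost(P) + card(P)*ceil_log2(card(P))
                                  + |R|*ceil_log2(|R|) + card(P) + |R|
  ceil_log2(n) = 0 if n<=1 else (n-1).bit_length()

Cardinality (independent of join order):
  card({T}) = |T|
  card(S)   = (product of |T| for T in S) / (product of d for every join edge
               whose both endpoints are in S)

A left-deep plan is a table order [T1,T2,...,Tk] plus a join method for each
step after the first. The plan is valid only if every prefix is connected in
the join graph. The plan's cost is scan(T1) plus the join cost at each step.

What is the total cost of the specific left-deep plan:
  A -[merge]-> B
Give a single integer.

5200

step 1: scan A: cost=400, card=400
step 2: join B via merge
    card(P join B) = 400*100/(25) = 1600
    cost = 400 + 400*9 + 100*7 + 400 + 100 = 5200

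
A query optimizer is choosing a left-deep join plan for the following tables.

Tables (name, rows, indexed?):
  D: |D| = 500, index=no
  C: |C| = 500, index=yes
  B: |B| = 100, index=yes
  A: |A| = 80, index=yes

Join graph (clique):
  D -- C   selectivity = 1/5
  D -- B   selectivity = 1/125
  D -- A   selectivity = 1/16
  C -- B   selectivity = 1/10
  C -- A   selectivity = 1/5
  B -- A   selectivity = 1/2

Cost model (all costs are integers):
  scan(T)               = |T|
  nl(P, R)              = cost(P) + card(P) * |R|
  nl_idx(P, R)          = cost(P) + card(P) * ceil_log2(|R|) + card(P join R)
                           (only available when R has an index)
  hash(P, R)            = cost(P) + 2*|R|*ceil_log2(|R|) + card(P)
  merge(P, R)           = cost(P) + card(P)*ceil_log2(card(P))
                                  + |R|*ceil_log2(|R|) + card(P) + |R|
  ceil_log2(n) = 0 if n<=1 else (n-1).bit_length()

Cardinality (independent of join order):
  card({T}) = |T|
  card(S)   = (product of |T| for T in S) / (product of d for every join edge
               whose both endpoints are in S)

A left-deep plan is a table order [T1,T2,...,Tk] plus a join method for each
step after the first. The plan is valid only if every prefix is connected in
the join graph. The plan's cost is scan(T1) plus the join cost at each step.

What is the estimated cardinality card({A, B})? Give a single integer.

4000

Tables in S: A(80), B(100)
Edges inside S: B-A(d=2)
numerator = 80 * 100 = 8000
denominator = 2 = 2
card(S) = 8000 / 2 = 4000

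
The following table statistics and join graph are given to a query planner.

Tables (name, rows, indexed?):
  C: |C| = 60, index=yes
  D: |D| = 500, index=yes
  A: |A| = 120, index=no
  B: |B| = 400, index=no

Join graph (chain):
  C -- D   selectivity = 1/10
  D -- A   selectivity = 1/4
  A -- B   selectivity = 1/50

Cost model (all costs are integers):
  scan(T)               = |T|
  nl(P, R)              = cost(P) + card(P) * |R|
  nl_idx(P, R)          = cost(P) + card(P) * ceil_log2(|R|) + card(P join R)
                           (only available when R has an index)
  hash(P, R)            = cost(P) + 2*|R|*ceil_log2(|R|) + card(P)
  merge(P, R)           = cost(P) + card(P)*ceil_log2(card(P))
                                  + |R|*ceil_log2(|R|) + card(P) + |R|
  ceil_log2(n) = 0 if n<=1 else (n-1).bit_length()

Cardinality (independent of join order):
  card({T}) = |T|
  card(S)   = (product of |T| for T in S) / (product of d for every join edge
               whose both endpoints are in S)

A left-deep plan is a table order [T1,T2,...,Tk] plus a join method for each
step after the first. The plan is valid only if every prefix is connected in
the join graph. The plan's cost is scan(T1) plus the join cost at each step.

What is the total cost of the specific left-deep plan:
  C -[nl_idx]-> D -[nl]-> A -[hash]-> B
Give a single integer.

460800

step 1: scan C: cost=60, card=60
step 2: join D via nl_idx
    card(P join D) = 60*500/(10) = 3000
    cost = 60 + 60*9 + 3000 = 3600
step 3: join A via nl
    card(P join A) = 3000*120/(4) = 90000
    cost = 3600 + 3000*120 = 363600
step 4: join B via hash
    card(P join B) = 90000*400/(50) = 720000
    cost = 363600 + 2*400*9 + 90000 = 460800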